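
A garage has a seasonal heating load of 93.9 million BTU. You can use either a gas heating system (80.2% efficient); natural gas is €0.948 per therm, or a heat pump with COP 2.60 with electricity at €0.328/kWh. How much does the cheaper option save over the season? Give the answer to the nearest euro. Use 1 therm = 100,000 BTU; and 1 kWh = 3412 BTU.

€2362

Heat load = 93.9 × 10⁶ BTU = 93,900,000 BTU
Gas: input = 93,900,000 / 0.802 = 117,082,294 BTU = 1,171 therm → 1,171 × €0.948 = €1,109.94
Heat pump: 93,900,000 BTU / 3412 = 27,520 kWh heat; / 2.60 = 10,580 kWh in → × €0.328 = €3,471.82
Difference = |€1,109.94 − €3,471.82| = €2,361.88 ≈ €2362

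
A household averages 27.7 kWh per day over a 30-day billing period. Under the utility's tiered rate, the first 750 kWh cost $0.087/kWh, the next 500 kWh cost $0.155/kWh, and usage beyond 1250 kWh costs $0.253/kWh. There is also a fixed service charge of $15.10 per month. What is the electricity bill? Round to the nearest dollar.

Usage = 27.7 kWh/day × 30 days = 831 kWh
First 750 kWh × $0.087 = $65.25
Next 81 kWh × $0.155 = $12.55
Remaining tier: 0 kWh (not reached)
Energy charge = $77.81; + service $15.10 = $92.91 ≈ $93

$93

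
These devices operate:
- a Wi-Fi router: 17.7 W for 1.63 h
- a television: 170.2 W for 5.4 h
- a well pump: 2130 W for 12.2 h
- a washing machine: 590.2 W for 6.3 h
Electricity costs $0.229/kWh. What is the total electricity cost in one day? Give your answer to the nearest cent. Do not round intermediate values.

$7.02

Wi-Fi router: 17.7 W × 1.63 h = 29 Wh = 0.02885 kWh
television: 170.2 W × 5.4 h = 919 Wh = 0.9191 kWh
well pump: 2130 W × 12.2 h = 25,986 Wh = 25.99 kWh
washing machine: 590.2 W × 6.3 h = 3,718 Wh = 3.718 kWh
Total energy = 0.02885 + 0.9191 + 25.99 + 3.718 = 30.65 kWh
Cost = 30.65 kWh × $0.229 = $7.02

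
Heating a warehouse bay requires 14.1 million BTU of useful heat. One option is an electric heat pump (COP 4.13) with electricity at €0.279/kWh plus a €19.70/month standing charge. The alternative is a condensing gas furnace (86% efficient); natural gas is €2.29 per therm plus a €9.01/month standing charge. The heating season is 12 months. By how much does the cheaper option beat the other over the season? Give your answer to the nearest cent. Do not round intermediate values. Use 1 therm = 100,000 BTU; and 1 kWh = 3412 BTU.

Heat load = 14.1 × 10⁶ BTU = 14,100,000 BTU
Gas: input = 14,100,000 / 0.86 = 16,395,349 BTU = 164 therm → 164 × €2.29 = €375.45; + 12 × €9.01 standing = €483.57
Heat pump: 14,100,000 BTU / 3412 = 4,132 kWh heat; / 4.13 = 1,001 kWh in → × €0.279 = €279.17; + 12 × €19.70 standing = €515.57
Difference = |€483.57 − €515.57| = €31.99

€31.99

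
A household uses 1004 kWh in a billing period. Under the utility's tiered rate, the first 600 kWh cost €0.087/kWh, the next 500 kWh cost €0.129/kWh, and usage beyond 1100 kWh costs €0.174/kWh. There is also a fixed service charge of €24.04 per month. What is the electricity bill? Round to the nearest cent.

First 600 kWh × €0.087 = €52.20
Next 404 kWh × €0.129 = €52.12
Remaining tier: 0 kWh (not reached)
Energy charge = €104.32; + service €24.04 = €128.36

€128.36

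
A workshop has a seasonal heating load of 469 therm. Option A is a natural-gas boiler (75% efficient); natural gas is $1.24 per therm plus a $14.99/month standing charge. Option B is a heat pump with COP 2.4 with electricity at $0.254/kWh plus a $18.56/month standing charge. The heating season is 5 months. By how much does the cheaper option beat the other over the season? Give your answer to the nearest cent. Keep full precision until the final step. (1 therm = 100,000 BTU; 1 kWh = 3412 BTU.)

Heat load = 469 therm × 100,000 = 46,900,000 BTU
Gas: input = 46,900,000 / 0.75 = 62,533,333 BTU = 625.3 therm → 625.3 × $1.24 = $775.41; + 5 × $14.99 standing = $850.36
Heat pump: 46,900,000 BTU / 3412 = 13,750 kWh heat; / 2.4 = 5,727 kWh in → × $0.254 = $1,454.74; + 5 × $18.56 standing = $1,547.54
Difference = |$850.36 − $1,547.54| = $697.18

$697.18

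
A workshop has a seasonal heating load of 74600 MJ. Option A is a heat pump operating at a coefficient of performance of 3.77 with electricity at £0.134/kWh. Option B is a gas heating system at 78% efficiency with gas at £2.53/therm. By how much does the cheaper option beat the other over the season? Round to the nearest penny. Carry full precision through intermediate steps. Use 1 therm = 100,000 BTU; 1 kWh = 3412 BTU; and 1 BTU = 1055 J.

£1556.96

Heat load = 74600 MJ = 74,600,000,000 J / 1055 = 70,710,900 BTU
Gas: input = 70,710,900 / 0.78 = 90,655,001 BTU = 906.6 therm → 906.6 × £2.53 = £2,293.57
Heat pump: 70,710,900 BTU / 3412 = 20,720 kWh heat; / 3.77 = 5,497 kWh in → × £0.134 = £736.62
Difference = |£2,293.57 − £736.62| = £1,556.96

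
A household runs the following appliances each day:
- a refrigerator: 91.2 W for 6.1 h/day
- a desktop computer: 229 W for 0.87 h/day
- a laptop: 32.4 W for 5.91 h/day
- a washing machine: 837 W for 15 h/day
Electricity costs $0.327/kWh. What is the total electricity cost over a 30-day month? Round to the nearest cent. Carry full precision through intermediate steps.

refrigerator: 91.2 W × 6.1 h × 30 d = 16,690 Wh = 16.69 kWh
desktop computer: 229 W × 0.87 h × 30 d = 5,977 Wh = 5.977 kWh
laptop: 32.4 W × 5.91 h × 30 d = 5,745 Wh = 5.745 kWh
washing machine: 837 W × 15 h × 30 d = 376,650 Wh = 376.6 kWh
Total energy = 16.69 + 5.977 + 5.745 + 376.6 = 405.1 kWh
Cost = 405.1 kWh × $0.327 = $132.45

$132.45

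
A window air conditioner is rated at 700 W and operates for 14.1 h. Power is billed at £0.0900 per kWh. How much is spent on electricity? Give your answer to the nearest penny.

Energy = 700 W × 14.1 h = 9,870 Wh = 9.87 kWh
Cost = 9.87 kWh × £0.0900/kWh = £0.89

£0.89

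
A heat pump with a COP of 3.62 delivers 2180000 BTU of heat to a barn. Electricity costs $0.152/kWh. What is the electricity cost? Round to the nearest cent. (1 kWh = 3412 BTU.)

Heat delivered = 2,180,000 BTU / 3412 = 638.9 kWh
Electrical input = 638.9 kWh / 3.62 = 176.5 kWh
Cost = 176.5 × $0.152/kWh = $26.83

$26.83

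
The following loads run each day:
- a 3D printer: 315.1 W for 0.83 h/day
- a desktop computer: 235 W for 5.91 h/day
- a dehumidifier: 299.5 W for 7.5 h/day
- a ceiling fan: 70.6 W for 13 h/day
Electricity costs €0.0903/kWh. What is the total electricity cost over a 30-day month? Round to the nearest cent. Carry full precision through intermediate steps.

€13.04

3D printer: 315.1 W × 0.83 h × 30 d = 7,846 Wh = 7.846 kWh
desktop computer: 235 W × 5.91 h × 30 d = 41,666 Wh = 41.67 kWh
dehumidifier: 299.5 W × 7.5 h × 30 d = 67,388 Wh = 67.39 kWh
ceiling fan: 70.6 W × 13 h × 30 d = 27,534 Wh = 27.53 kWh
Total energy = 7.846 + 41.67 + 67.39 + 27.53 = 144.4 kWh
Cost = 144.4 kWh × €0.0903 = €13.04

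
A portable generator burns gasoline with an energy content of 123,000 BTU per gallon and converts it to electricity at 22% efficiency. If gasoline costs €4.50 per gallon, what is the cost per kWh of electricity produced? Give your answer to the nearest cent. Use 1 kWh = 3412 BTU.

Electrical output per gallon = 123,000 BTU × 0.22 / 3412 BTU/kWh = 7.931 kWh
Cost per kWh = €4.50 / 7.931 kWh = €0.567

€0.57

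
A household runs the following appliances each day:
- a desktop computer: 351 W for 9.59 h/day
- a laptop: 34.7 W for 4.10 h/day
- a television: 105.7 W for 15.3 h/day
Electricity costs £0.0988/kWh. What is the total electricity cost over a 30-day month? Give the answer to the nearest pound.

desktop computer: 351 W × 9.59 h × 30 d = 100,983 Wh = 101 kWh
laptop: 34.7 W × 4.10 h × 30 d = 4,268 Wh = 4.268 kWh
television: 105.7 W × 15.3 h × 30 d = 48,516 Wh = 48.52 kWh
Total energy = 101 + 4.268 + 48.52 = 153.8 kWh
Cost = 153.8 kWh × £0.0988 = £15.19 ≈ £15

£15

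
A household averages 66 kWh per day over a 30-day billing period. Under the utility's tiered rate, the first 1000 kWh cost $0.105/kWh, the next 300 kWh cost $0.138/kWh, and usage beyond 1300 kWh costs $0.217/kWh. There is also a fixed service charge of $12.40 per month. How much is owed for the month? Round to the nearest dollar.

$306

Usage = 66 kWh/day × 30 days = 1980 kWh
First 1000 kWh × $0.105 = $105.00
Next 300 kWh × $0.138 = $41.40
Remaining 680 kWh × $0.217 = $147.56
Energy charge = $293.96; + service $12.40 = $306.36 ≈ $306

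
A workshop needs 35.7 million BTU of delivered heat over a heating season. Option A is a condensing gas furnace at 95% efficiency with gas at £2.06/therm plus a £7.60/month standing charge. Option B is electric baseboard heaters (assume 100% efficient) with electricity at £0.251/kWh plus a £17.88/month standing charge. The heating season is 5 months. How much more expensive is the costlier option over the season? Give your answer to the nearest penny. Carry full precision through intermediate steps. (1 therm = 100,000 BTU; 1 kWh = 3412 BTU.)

Heat load = 35.7 × 10⁶ BTU = 35,700,000 BTU
Gas: input = 35,700,000 / 0.95 = 37,578,947 BTU = 375.8 therm → 375.8 × £2.06 = £774.13; + 5 × £7.60 standing = £812.13
Electric: 35,700,000 BTU / 3412 = 10,460 kWh → × £0.251 = £2,626.23; + 5 × £17.88 standing = £2,715.63
Difference = |£812.13 − £2,715.63| = £1,903.50

£1903.50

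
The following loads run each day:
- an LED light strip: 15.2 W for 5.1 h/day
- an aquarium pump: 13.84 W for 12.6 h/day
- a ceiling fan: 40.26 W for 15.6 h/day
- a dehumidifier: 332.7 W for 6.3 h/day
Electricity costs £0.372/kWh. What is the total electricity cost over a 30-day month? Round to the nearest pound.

LED light strip: 15.2 W × 5.1 h × 30 d = 2,326 Wh = 2.326 kWh
aquarium pump: 13.84 W × 12.6 h × 30 d = 5,232 Wh = 5.232 kWh
ceiling fan: 40.26 W × 15.6 h × 30 d = 18,842 Wh = 18.84 kWh
dehumidifier: 332.7 W × 6.3 h × 30 d = 62,880 Wh = 62.88 kWh
Total energy = 2.326 + 5.232 + 18.84 + 62.88 = 89.28 kWh
Cost = 89.28 kWh × £0.372 = £33.21 ≈ £33

£33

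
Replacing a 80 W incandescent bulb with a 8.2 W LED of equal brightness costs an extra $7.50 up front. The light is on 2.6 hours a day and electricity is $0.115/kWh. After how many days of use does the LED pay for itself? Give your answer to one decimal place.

Power saved = 80 − 8.2 = 71.8 W
Daily energy saved = 71.8 W × 2.6 h = 186.7 Wh = 0.18668 kWh
Daily savings = 0.18668 × $0.115 = $0.0215
Payback = $7.50 / $0.0215 per day = 349.4 days

349.4 days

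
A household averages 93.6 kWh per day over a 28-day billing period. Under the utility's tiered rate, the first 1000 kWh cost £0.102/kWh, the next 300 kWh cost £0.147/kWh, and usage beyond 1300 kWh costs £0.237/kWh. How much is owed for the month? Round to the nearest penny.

£459.13

Usage = 93.6 kWh/day × 28 days = 2620.8 kWh
First 1000 kWh × £0.102 = £102.00
Next 300 kWh × £0.147 = £44.10
Remaining 1320.8 kWh × £0.237 = £313.03
Total = £459.13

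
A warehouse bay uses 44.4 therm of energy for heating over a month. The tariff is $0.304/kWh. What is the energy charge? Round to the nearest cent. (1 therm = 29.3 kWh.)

44.4 therm × (29.3 kWh/therm) = 1,301 kWh
Cost = 1,301 kWh × $0.304/kWh = $395.48

$395.48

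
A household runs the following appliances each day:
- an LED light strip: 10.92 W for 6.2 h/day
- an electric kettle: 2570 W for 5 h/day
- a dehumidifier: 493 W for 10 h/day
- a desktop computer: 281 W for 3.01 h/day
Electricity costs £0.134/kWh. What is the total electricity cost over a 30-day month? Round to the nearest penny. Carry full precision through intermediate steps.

£75.15

LED light strip: 10.92 W × 6.2 h × 30 d = 2,031 Wh = 2.031 kWh
electric kettle: 2570 W × 5 h × 30 d = 385,500 Wh = 385.5 kWh
dehumidifier: 493 W × 10 h × 30 d = 147,900 Wh = 147.9 kWh
desktop computer: 281 W × 3.01 h × 30 d = 25,374 Wh = 25.37 kWh
Total energy = 2.031 + 385.5 + 147.9 + 25.37 = 560.8 kWh
Cost = 560.8 kWh × £0.134 = £75.15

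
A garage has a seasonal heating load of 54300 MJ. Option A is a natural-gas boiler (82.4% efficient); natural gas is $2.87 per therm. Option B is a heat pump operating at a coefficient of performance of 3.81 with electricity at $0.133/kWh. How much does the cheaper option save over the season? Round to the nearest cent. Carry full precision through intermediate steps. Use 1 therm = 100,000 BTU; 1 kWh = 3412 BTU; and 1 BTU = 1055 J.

$1266.10

Heat load = 54300 MJ = 54,300,000,000 J / 1055 = 51,469,194 BTU
Gas: input = 51,469,194 / 0.824 = 62,462,614 BTU = 624.6 therm → 624.6 × $2.87 = $1,792.68
Heat pump: 51,469,194 BTU / 3412 = 15,080 kWh heat; / 3.81 = 3,959 kWh in → × $0.133 = $526.58
Difference = |$1,792.68 − $526.58| = $1,266.10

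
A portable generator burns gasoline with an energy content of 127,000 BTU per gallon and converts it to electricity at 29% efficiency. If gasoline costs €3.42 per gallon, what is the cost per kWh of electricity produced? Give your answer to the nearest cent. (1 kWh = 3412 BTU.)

€0.32

Electrical output per gallon = 127,000 BTU × 0.29 / 3412 BTU/kWh = 10.79 kWh
Cost per kWh = €3.42 / 10.79 kWh = €0.317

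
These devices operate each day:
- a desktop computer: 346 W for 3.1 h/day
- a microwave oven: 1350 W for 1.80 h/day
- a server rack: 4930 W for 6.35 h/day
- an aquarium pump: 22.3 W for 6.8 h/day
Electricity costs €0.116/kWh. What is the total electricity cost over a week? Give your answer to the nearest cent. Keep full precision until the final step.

€28.39

desktop computer: 346 W × 3.1 h × 7 d = 7,508 Wh = 7.508 kWh
microwave oven: 1350 W × 1.80 h × 7 d = 17,010 Wh = 17.01 kWh
server rack: 4930 W × 6.35 h × 7 d = 219,138 Wh = 219.1 kWh
aquarium pump: 22.3 W × 6.8 h × 7 d = 1,061 Wh = 1.061 kWh
Total energy = 7.508 + 17.01 + 219.1 + 1.061 = 244.7 kWh
Cost = 244.7 kWh × €0.116 = €28.39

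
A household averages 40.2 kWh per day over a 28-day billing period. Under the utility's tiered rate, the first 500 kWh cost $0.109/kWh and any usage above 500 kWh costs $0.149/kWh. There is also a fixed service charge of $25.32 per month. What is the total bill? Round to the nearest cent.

Usage = 40.2 kWh/day × 28 days = 1125.6 kWh
First 500 kWh × $0.109 = $54.50
Remaining 625.6 kWh × $0.149 = $93.21
Energy charge = $147.71; + service $25.32 = $173.03

$173.03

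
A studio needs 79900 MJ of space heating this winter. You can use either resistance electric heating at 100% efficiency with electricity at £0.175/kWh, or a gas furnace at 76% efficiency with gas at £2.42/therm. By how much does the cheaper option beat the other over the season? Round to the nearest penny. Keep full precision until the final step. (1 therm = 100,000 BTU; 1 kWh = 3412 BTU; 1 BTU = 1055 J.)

£1472.85

Heat load = 79900 MJ = 79,900,000,000 J / 1055 = 75,734,597 BTU
Gas: input = 75,734,597 / 0.76 = 99,650,786 BTU = 996.5 therm → 996.5 × £2.42 = £2,411.55
Electric: 75,734,597 BTU / 3412 = 22,200 kWh → × £0.175 = £3,884.39
Difference = |£2,411.55 − £3,884.39| = £1,472.85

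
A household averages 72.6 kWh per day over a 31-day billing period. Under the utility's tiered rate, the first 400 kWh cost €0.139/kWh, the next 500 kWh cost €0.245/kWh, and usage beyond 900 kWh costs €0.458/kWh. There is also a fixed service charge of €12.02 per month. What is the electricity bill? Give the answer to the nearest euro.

€809

Usage = 72.6 kWh/day × 31 days = 2250.6 kWh
First 400 kWh × €0.139 = €55.60
Next 500 kWh × €0.245 = €122.50
Remaining 1350.6 kWh × €0.458 = €618.57
Energy charge = €796.67; + service €12.02 = €808.69 ≈ €809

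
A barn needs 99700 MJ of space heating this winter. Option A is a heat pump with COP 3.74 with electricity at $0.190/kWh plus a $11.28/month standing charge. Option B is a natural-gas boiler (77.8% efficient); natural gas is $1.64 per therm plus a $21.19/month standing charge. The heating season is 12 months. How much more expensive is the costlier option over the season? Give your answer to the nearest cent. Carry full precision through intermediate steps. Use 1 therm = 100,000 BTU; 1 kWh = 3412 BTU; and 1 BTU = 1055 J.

Heat load = 99700 MJ = 99,700,000,000 J / 1055 = 94,502,370 BTU
Gas: input = 94,502,370 / 0.778 = 121,468,341 BTU = 1,215 therm → 1,215 × $1.64 = $1,992.08; + 12 × $21.19 standing = $2,246.36
Heat pump: 94,502,370 BTU / 3412 = 27,700 kWh heat; / 3.74 = 7,406 kWh in → × $0.190 = $1,407.07; + 12 × $11.28 standing = $1,542.43
Difference = |$2,246.36 − $1,542.43| = $703.93

$703.93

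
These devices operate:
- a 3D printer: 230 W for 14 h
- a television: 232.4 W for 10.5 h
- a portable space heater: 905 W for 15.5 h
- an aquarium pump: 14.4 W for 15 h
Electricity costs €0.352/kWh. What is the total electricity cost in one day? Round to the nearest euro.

3D printer: 230 W × 14 h = 3,220 Wh = 3.22 kWh
television: 232.4 W × 10.5 h = 2,440 Wh = 2.44 kWh
portable space heater: 905 W × 15.5 h = 14,028 Wh = 14.03 kWh
aquarium pump: 14.4 W × 15 h = 216 Wh = 0.216 kWh
Total energy = 3.22 + 2.44 + 14.03 + 0.216 = 19.9 kWh
Cost = 19.9 kWh × €0.352 = €7.01 ≈ €7

€7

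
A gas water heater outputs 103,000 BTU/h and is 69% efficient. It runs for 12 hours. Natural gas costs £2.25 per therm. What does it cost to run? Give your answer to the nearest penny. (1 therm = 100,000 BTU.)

£40.30

Heat delivered = 103,000 BTU/h × 12 h = 1,236,000 BTU
Gas input = 1,236,000 / 0.69 = 1,791,304 BTU
= 1,791,304 / 100,000 = 17.91 therm
Cost = 17.91 × £2.25/therm = £40.30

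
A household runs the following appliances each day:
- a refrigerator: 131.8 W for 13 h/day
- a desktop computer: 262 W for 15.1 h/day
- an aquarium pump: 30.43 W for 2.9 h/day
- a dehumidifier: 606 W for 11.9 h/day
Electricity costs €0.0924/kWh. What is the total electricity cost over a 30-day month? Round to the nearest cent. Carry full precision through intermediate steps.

refrigerator: 131.8 W × 13 h × 30 d = 51,402 Wh = 51.4 kWh
desktop computer: 262 W × 15.1 h × 30 d = 118,686 Wh = 118.7 kWh
aquarium pump: 30.43 W × 2.9 h × 30 d = 2,647 Wh = 2.647 kWh
dehumidifier: 606 W × 11.9 h × 30 d = 216,342 Wh = 216.3 kWh
Total energy = 51.4 + 118.7 + 2.647 + 216.3 = 389.1 kWh
Cost = 389.1 kWh × €0.0924 = €35.95

€35.95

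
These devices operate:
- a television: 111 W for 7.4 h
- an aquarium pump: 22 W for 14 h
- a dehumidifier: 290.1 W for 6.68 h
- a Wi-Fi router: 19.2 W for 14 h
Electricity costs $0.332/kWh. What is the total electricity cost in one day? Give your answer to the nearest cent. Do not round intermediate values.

$1.11

television: 111 W × 7.4 h = 821 Wh = 0.8214 kWh
aquarium pump: 22 W × 14 h = 308 Wh = 0.308 kWh
dehumidifier: 290.1 W × 6.68 h = 1,938 Wh = 1.938 kWh
Wi-Fi router: 19.2 W × 14 h = 269 Wh = 0.2688 kWh
Total energy = 0.8214 + 0.308 + 1.938 + 0.2688 = 3.336 kWh
Cost = 3.336 kWh × $0.332 = $1.11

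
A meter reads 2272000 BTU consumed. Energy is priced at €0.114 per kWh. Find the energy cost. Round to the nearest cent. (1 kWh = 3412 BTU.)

€75.91

2272000 BTU × (0.00029308 kWh/BTU) = 665.9 kWh
Cost = 665.9 kWh × €0.114/kWh = €75.91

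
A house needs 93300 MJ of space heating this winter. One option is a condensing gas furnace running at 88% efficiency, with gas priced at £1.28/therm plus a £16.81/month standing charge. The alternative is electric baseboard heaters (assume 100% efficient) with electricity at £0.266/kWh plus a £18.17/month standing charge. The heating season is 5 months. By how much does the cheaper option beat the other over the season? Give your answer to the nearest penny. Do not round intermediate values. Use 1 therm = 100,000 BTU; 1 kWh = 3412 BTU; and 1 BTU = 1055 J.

£5614.94

Heat load = 93300 MJ = 93,300,000,000 J / 1055 = 88,436,019 BTU
Gas: input = 88,436,019 / 0.88 = 100,495,476 BTU = 1,005 therm → 1,005 × £1.28 = £1,286.34; + 5 × £16.81 standing = £1,370.39
Electric: 88,436,019 BTU / 3412 = 25,920 kWh → × £0.266 = £6,894.48; + 5 × £18.17 standing = £6,985.33
Difference = |£1,370.39 − £6,985.33| = £5,614.94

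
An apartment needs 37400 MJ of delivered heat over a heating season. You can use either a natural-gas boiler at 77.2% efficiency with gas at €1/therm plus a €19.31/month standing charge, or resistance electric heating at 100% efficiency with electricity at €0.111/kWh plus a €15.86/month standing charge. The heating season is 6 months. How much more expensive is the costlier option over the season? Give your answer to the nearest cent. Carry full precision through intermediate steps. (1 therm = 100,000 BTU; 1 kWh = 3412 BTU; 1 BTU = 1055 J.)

€673.38

Heat load = 37400 MJ = 37,400,000,000 J / 1055 = 35,450,237 BTU
Gas: input = 35,450,237 / 0.772 = 45,919,996 BTU = 459.2 therm → 459.2 × €1 = €459.20; + 6 × €19.31 standing = €575.06
Electric: 35,450,237 BTU / 3412 = 10,390 kWh → × €0.111 = €1,153.28; + 6 × €15.86 standing = €1,248.44
Difference = |€575.06 − €1,248.44| = €673.38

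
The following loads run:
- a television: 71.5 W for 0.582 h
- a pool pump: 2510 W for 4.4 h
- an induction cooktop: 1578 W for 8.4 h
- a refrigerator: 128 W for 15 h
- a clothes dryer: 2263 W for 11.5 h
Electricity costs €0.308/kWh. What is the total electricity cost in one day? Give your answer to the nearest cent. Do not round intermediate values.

television: 71.5 W × 0.582 h = 42 Wh = 0.04161 kWh
pool pump: 2510 W × 4.4 h = 11,044 Wh = 11.04 kWh
induction cooktop: 1578 W × 8.4 h = 13,255 Wh = 13.26 kWh
refrigerator: 128 W × 15 h = 1,920 Wh = 1.92 kWh
clothes dryer: 2263 W × 11.5 h = 26,024 Wh = 26.02 kWh
Total energy = 0.04161 + 11.04 + 13.26 + 1.92 + 26.02 = 52.29 kWh
Cost = 52.29 kWh × €0.308 = €16.10

€16.10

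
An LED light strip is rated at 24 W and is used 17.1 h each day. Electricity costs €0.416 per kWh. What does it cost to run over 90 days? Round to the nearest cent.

Energy = 24 W × 17.1 h/day × 90 days = 36,936 Wh = 36.94 kWh
Cost = 36.94 kWh × €0.416/kWh = €15.37

€15.37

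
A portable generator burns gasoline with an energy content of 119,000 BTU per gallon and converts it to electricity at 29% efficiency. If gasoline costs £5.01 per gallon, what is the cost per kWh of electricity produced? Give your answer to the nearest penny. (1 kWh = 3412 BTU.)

£0.50

Electrical output per gallon = 119,000 BTU × 0.29 / 3412 BTU/kWh = 10.11 kWh
Cost per kWh = £5.01 / 10.11 kWh = £0.495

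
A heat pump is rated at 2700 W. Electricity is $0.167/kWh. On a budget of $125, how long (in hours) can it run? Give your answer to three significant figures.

Energy budget = $125 / $0.167 per kWh = 748.5 kWh = 748,503 Wh
Runtime = 748,503 Wh / 2700 W = 277.2 h

277 h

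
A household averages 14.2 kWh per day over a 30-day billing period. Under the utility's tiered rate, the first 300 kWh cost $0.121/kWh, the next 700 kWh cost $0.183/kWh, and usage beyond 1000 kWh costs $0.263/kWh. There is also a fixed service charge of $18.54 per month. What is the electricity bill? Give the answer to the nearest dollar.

Usage = 14.2 kWh/day × 30 days = 426 kWh
First 300 kWh × $0.121 = $36.30
Next 126 kWh × $0.183 = $23.06
Remaining tier: 0 kWh (not reached)
Energy charge = $59.36; + service $18.54 = $77.90 ≈ $78

$78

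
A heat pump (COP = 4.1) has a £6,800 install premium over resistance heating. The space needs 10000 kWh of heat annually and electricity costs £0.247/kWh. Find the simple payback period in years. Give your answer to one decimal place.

3.6 years

Resistance: 10000 kWh × £0.247 = £2,470.00/yr
Heat pump: 10000 / 4.1 = 2439 kWh in → × £0.247 = £602.44/yr
Annual savings = £1,867.56
Payback = £6,800 / £1,867.56 = 3.64 years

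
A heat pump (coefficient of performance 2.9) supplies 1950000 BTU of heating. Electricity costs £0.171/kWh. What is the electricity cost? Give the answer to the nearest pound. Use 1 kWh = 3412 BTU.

Heat delivered = 1,950,000 BTU / 3412 = 571.5 kWh
Electrical input = 571.5 kWh / 2.9 = 197.1 kWh
Cost = 197.1 × £0.171/kWh = £33.70 ≈ £34

£34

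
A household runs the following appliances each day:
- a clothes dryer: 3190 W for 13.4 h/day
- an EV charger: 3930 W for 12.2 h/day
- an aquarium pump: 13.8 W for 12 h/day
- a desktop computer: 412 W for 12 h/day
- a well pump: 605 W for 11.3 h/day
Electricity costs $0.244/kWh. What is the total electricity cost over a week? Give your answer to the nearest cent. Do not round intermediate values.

clothes dryer: 3190 W × 13.4 h × 7 d = 299,222 Wh = 299.2 kWh
EV charger: 3930 W × 12.2 h × 7 d = 335,622 Wh = 335.6 kWh
aquarium pump: 13.8 W × 12 h × 7 d = 1,159 Wh = 1.159 kWh
desktop computer: 412 W × 12 h × 7 d = 34,608 Wh = 34.61 kWh
well pump: 605 W × 11.3 h × 7 d = 47,856 Wh = 47.86 kWh
Total energy = 299.2 + 335.6 + 1.159 + 34.61 + 47.86 = 718.5 kWh
Cost = 718.5 kWh × $0.244 = $175.31

$175.31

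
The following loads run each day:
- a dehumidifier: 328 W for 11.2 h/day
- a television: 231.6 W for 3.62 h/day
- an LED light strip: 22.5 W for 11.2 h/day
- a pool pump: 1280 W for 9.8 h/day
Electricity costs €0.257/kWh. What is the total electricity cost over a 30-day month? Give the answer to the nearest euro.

dehumidifier: 328 W × 11.2 h × 30 d = 110,208 Wh = 110.2 kWh
television: 231.6 W × 3.62 h × 30 d = 25,152 Wh = 25.15 kWh
LED light strip: 22.5 W × 11.2 h × 30 d = 7,560 Wh = 7.56 kWh
pool pump: 1280 W × 9.8 h × 30 d = 376,320 Wh = 376.3 kWh
Total energy = 110.2 + 25.15 + 7.56 + 376.3 = 519.2 kWh
Cost = 519.2 kWh × €0.257 = €133.44 ≈ €133

€133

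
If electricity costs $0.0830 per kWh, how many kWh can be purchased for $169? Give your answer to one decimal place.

2036.1 kWh

$169 / $0.0830 per kWh = 2,036 kWh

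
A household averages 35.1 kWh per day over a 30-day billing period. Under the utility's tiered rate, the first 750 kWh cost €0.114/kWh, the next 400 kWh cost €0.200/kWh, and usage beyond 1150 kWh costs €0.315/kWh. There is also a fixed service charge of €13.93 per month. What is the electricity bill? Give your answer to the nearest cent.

€160.03

Usage = 35.1 kWh/day × 30 days = 1053 kWh
First 750 kWh × €0.114 = €85.50
Next 303 kWh × €0.200 = €60.60
Remaining tier: 0 kWh (not reached)
Energy charge = €146.10; + service €13.93 = €160.03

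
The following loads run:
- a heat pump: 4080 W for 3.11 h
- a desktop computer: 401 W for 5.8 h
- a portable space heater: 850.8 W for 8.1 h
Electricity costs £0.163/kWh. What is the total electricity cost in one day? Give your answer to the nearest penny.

£3.57

heat pump: 4080 W × 3.11 h = 12,689 Wh = 12.69 kWh
desktop computer: 401 W × 5.8 h = 2,326 Wh = 2.326 kWh
portable space heater: 850.8 W × 8.1 h = 6,891 Wh = 6.891 kWh
Total energy = 12.69 + 2.326 + 6.891 = 21.91 kWh
Cost = 21.91 kWh × £0.163 = £3.57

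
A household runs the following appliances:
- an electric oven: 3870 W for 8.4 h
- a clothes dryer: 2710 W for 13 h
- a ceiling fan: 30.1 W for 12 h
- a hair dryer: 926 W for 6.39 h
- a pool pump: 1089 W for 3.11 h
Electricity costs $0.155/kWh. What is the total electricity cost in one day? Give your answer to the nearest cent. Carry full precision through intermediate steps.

$12.00

electric oven: 3870 W × 8.4 h = 32,508 Wh = 32.51 kWh
clothes dryer: 2710 W × 13 h = 35,230 Wh = 35.23 kWh
ceiling fan: 30.1 W × 12 h = 361 Wh = 0.3612 kWh
hair dryer: 926 W × 6.39 h = 5,917 Wh = 5.917 kWh
pool pump: 1089 W × 3.11 h = 3,387 Wh = 3.387 kWh
Total energy = 32.51 + 35.23 + 0.3612 + 5.917 + 3.387 = 77.4 kWh
Cost = 77.4 kWh × $0.155 = $12.00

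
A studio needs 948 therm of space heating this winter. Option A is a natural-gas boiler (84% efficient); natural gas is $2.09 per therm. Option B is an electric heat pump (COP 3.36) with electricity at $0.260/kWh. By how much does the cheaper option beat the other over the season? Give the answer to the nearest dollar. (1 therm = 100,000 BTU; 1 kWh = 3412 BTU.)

$209

Heat load = 948 therm × 100,000 = 94,800,000 BTU
Gas: input = 94,800,000 / 0.84 = 112,857,143 BTU = 1,129 therm → 1,129 × $2.09 = $2,358.71
Heat pump: 94,800,000 BTU / 3412 = 27,780 kWh heat; / 3.36 = 8,269 kWh in → × $0.260 = $2,149.97
Difference = |$2,358.71 − $2,149.97| = $208.74 ≈ $209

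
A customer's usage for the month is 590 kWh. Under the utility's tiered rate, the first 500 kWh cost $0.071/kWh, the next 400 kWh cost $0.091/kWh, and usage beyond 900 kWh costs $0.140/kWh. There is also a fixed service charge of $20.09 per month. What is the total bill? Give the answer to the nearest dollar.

First 500 kWh × $0.071 = $35.50
Next 90 kWh × $0.091 = $8.19
Remaining tier: 0 kWh (not reached)
Energy charge = $43.69; + service $20.09 = $63.78 ≈ $64

$64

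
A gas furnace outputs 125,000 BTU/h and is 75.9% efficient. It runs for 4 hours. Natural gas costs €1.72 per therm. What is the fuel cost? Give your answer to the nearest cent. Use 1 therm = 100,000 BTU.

€11.33

Heat delivered = 125,000 BTU/h × 4 h = 500,000 BTU
Gas input = 500,000 / 0.759 = 658,762 BTU
= 658,762 / 100,000 = 6.588 therm
Cost = 6.588 × €1.72/therm = €11.33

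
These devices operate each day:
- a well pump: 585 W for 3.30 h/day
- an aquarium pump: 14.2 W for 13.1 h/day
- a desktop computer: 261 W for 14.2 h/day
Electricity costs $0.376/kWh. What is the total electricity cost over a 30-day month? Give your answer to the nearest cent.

well pump: 585 W × 3.30 h × 30 d = 57,915 Wh = 57.91 kWh
aquarium pump: 14.2 W × 13.1 h × 30 d = 5,581 Wh = 5.581 kWh
desktop computer: 261 W × 14.2 h × 30 d = 111,186 Wh = 111.2 kWh
Total energy = 57.91 + 5.581 + 111.2 = 174.7 kWh
Cost = 174.7 kWh × $0.376 = $65.68

$65.68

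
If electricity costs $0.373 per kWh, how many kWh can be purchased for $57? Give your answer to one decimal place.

152.8 kWh

$57 / $0.373 per kWh = 152.8 kWh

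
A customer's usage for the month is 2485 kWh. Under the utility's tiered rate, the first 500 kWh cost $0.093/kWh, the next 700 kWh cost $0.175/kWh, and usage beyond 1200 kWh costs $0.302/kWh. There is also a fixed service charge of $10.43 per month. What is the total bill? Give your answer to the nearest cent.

$567.50

First 500 kWh × $0.093 = $46.50
Next 700 kWh × $0.175 = $122.50
Remaining 1285 kWh × $0.302 = $388.07
Energy charge = $557.07; + service $10.43 = $567.50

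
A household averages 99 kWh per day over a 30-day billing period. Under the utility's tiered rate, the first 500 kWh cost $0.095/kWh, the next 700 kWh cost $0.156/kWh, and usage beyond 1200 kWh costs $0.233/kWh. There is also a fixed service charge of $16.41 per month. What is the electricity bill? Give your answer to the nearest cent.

$585.52

Usage = 99 kWh/day × 30 days = 2970 kWh
First 500 kWh × $0.095 = $47.50
Next 700 kWh × $0.156 = $109.20
Remaining 1770 kWh × $0.233 = $412.41
Energy charge = $569.11; + service $16.41 = $585.52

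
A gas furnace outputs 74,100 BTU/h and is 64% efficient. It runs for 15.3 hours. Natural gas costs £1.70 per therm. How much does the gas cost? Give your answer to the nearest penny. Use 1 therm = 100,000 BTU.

Heat delivered = 74,100 BTU/h × 15.3 h = 1,133,730 BTU
Gas input = 1,133,730 / 0.64 = 1,771,453 BTU
= 1,771,453 / 100,000 = 17.71 therm
Cost = 17.71 × £1.70/therm = £30.11

£30.11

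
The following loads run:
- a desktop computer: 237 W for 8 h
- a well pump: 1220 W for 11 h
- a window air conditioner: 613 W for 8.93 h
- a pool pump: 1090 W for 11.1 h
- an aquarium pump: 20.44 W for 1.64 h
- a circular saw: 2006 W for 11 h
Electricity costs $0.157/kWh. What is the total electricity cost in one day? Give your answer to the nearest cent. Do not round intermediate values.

$8.63

desktop computer: 237 W × 8 h = 1,896 Wh = 1.896 kWh
well pump: 1220 W × 11 h = 13,420 Wh = 13.42 kWh
window air conditioner: 613 W × 8.93 h = 5,474 Wh = 5.474 kWh
pool pump: 1090 W × 11.1 h = 12,099 Wh = 12.1 kWh
aquarium pump: 20.44 W × 1.64 h = 34 Wh = 0.03352 kWh
circular saw: 2006 W × 11 h = 22,066 Wh = 22.07 kWh
Total energy = 1.896 + 13.42 + 5.474 + 12.1 + 0.03352 + 22.07 = 54.99 kWh
Cost = 54.99 kWh × $0.157 = $8.63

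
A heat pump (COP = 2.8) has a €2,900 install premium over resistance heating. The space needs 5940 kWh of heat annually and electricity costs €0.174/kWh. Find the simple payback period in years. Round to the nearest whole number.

Resistance: 5940 kWh × €0.174 = €1,033.56/yr
Heat pump: 5940 / 2.8 = 2121 kWh in → × €0.174 = €369.13/yr
Annual savings = €664.43
Payback = €2,900 / €664.43 = 4.36 years

4 years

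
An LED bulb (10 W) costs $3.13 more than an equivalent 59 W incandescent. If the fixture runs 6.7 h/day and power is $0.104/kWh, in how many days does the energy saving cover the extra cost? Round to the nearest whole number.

92 days

Power saved = 59 − 10 = 49 W
Daily energy saved = 49 W × 6.7 h = 328.3 Wh = 0.3283 kWh
Daily savings = 0.3283 × $0.104 = $0.0341
Payback = $3.13 / $0.0341 per day = 91.67 days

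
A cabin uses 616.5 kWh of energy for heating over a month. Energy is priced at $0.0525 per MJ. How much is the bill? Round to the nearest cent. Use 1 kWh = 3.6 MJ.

616.5 kWh × (3.6 MJ/kWh) = 2,219 MJ
Cost = 2,219 MJ × $0.0525/MJ = $116.52

$116.52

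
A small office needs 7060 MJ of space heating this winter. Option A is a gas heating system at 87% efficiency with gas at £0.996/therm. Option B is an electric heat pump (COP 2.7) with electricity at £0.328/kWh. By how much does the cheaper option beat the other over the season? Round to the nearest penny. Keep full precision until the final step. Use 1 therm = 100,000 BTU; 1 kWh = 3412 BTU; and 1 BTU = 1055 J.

Heat load = 7060 MJ = 7,060,000,000 J / 1055 = 6,691,943 BTU
Gas: input = 6,691,943 / 0.87 = 7,691,889 BTU = 76.92 therm → 76.92 × £0.996 = £76.61
Heat pump: 6,691,943 BTU / 3412 = 1,961 kWh heat; / 2.7 = 726.4 kWh in → × £0.328 = £238.26
Difference = |£76.61 − £238.26| = £161.65

£161.65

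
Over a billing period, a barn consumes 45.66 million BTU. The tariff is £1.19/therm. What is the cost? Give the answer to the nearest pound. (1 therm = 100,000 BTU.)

45.66 million BTU × (10 therm/million BTU) = 456.6 therm
Cost = 456.6 therm × £1.19/therm = £543.35 ≈ £543

£543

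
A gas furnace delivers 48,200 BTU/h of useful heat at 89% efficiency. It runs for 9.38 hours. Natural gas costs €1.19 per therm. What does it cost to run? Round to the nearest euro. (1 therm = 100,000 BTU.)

Heat delivered = 48,200 BTU/h × 9.38 h = 452,116 BTU
Gas input = 452,116 / 0.89 = 507,996 BTU
= 507,996 / 100,000 = 5.08 therm
Cost = 5.08 × €1.19/therm = €6.05 ≈ €6

€6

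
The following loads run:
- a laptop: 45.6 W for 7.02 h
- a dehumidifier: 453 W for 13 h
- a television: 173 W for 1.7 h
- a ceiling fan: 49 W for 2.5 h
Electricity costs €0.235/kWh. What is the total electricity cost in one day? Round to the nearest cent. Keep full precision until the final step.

€1.56

laptop: 45.6 W × 7.02 h = 320 Wh = 0.3201 kWh
dehumidifier: 453 W × 13 h = 5,889 Wh = 5.889 kWh
television: 173 W × 1.7 h = 294 Wh = 0.2941 kWh
ceiling fan: 49 W × 2.5 h = 122 Wh = 0.1225 kWh
Total energy = 0.3201 + 5.889 + 0.2941 + 0.1225 = 6.626 kWh
Cost = 6.626 kWh × €0.235 = €1.56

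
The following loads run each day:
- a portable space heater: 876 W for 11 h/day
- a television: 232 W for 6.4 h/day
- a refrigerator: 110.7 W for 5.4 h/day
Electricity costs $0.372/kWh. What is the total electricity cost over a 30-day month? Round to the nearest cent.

portable space heater: 876 W × 11 h × 30 d = 289,080 Wh = 289.1 kWh
television: 232 W × 6.4 h × 30 d = 44,544 Wh = 44.54 kWh
refrigerator: 110.7 W × 5.4 h × 30 d = 17,933 Wh = 17.93 kWh
Total energy = 289.1 + 44.54 + 17.93 = 351.6 kWh
Cost = 351.6 kWh × $0.372 = $130.78

$130.78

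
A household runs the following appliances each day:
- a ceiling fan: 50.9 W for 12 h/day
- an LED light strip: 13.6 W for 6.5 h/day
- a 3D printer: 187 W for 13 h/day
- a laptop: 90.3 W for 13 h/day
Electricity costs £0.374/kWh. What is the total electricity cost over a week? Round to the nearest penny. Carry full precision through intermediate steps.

£11.27

ceiling fan: 50.9 W × 12 h × 7 d = 4,276 Wh = 4.276 kWh
LED light strip: 13.6 W × 6.5 h × 7 d = 619 Wh = 0.6188 kWh
3D printer: 187 W × 13 h × 7 d = 17,017 Wh = 17.02 kWh
laptop: 90.3 W × 13 h × 7 d = 8,217 Wh = 8.217 kWh
Total energy = 4.276 + 0.6188 + 17.02 + 8.217 = 30.13 kWh
Cost = 30.13 kWh × £0.374 = £11.27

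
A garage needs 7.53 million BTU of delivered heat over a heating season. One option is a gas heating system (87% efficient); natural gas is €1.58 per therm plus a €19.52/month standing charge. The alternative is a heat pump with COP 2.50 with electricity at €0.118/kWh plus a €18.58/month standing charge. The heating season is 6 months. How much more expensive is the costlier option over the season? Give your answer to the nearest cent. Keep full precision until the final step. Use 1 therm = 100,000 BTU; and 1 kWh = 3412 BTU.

Heat load = 7.53 × 10⁶ BTU = 7,530,000 BTU
Gas: input = 7,530,000 / 0.87 = 8,655,172 BTU = 86.55 therm → 86.55 × €1.58 = €136.75; + 6 × €19.52 standing = €253.87
Heat pump: 7,530,000 BTU / 3412 = 2,207 kWh heat; / 2.50 = 882.8 kWh in → × €0.118 = €104.17; + 6 × €18.58 standing = €215.65
Difference = |€253.87 − €215.65| = €38.23

€38.23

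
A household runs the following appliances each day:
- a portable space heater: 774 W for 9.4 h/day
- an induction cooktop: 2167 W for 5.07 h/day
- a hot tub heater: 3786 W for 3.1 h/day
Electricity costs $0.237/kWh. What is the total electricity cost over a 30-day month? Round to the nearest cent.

portable space heater: 774 W × 9.4 h × 30 d = 218,268 Wh = 218.3 kWh
induction cooktop: 2167 W × 5.07 h × 30 d = 329,601 Wh = 329.6 kWh
hot tub heater: 3786 W × 3.1 h × 30 d = 352,098 Wh = 352.1 kWh
Total energy = 218.3 + 329.6 + 352.1 = 900 kWh
Cost = 900 kWh × $0.237 = $213.29

$213.29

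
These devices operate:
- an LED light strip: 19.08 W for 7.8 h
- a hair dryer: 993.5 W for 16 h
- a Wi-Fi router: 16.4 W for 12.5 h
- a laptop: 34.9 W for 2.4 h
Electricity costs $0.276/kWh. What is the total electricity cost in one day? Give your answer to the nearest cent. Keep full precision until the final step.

LED light strip: 19.08 W × 7.8 h = 149 Wh = 0.1488 kWh
hair dryer: 993.5 W × 16 h = 15,896 Wh = 15.9 kWh
Wi-Fi router: 16.4 W × 12.5 h = 205 Wh = 0.205 kWh
laptop: 34.9 W × 2.4 h = 84 Wh = 0.08376 kWh
Total energy = 0.1488 + 15.9 + 0.205 + 0.08376 = 16.33 kWh
Cost = 16.33 kWh × $0.276 = $4.51

$4.51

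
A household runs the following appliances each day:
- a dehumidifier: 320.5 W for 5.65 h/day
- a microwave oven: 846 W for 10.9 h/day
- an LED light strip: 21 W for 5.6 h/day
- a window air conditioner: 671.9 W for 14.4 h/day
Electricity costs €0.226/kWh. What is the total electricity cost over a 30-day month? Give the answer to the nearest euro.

€141

dehumidifier: 320.5 W × 5.65 h × 30 d = 54,325 Wh = 54.32 kWh
microwave oven: 846 W × 10.9 h × 30 d = 276,642 Wh = 276.6 kWh
LED light strip: 21 W × 5.6 h × 30 d = 3,528 Wh = 3.528 kWh
window air conditioner: 671.9 W × 14.4 h × 30 d = 290,261 Wh = 290.3 kWh
Total energy = 54.32 + 276.6 + 3.528 + 290.3 = 624.8 kWh
Cost = 624.8 kWh × €0.226 = €141.19 ≈ €141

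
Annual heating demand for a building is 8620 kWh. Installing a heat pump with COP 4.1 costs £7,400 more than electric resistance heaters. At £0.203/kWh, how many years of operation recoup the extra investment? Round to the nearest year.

6 years

Resistance: 8620 kWh × £0.203 = £1,749.86/yr
Heat pump: 8620 / 4.1 = 2102 kWh in → × £0.203 = £426.80/yr
Annual savings = £1,323.06
Payback = £7,400 / £1,323.06 = 5.59 years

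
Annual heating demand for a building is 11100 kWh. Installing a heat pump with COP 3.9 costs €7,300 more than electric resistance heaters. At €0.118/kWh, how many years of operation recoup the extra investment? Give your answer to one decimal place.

Resistance: 11100 kWh × €0.118 = €1,309.80/yr
Heat pump: 11100 / 3.9 = 2846 kWh in → × €0.118 = €335.85/yr
Annual savings = €973.95
Payback = €7,300 / €973.95 = 7.5 years

7.5 years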